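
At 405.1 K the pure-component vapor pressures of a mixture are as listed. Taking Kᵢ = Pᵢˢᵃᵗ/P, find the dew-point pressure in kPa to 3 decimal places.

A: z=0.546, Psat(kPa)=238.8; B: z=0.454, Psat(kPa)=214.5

Pdew = 227.119 kPa

At the dew point ψ → 1, so Σzᵢ/Kᵢ = 1 with Kᵢ = Pᵢˢᵃᵗ/P ⇒ 1/P = Σzᵢ/Pᵢˢᵃᵗ.
1/P = 0.546/238.8 + 0.454/214.5 = 0.004403 ⇒ P = 227.119 kPa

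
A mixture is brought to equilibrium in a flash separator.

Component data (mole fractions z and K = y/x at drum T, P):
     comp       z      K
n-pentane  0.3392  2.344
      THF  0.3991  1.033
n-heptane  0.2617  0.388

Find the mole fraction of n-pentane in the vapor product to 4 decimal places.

y_n-pentane = 0.4312

Rachford–Rice: g(ψ) = Σ zᵢ(Kᵢ−1)/(1+ψ(Kᵢ−1)) = 0.
Check two-phase: ΣzᵢKᵢ = 1.3089 > 1 and Σzᵢ/Kᵢ = 1.2055 > 1, so g(0) = 0.3089 > 0 and g(1) = -0.2055 < 0.
Newton–Raphson from ψ = 0.5:
  ψ = 0.5000: g = 0.05484, g' = -0.4231 → ψ = 0.6296
  ψ = 0.6296: g = -0.00072, g' = -0.4396 → ψ = 0.6280
Converged at ψ = 0.6280.
Compositions from xᵢ = zᵢ/(1+ψ(Kᵢ−1)), yᵢ = Kᵢxᵢ:
  n-pentane: x = 0.1840, y = 0.4312
  THF: x = 0.3910, y = 0.4039
  n-heptane: x = 0.4251, y = 0.1649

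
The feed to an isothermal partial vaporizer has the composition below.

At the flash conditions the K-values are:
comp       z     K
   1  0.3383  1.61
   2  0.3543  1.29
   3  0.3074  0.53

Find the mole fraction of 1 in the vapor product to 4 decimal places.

y_1 = 0.3719

Let ψ = V/F and solve Σ zᵢ(Kᵢ−1)/(1+ψ(Kᵢ−1)) = 0.
g(0) = ΣzᵢKᵢ − 1 = 0.1646 and g(1) = 1 − Σzᵢ/Kᵢ = -0.0648, so a root lies in (0, 1).
Iterate (Newton) starting at ψ = 0.64:
  ψ = 0.6400: g = 0.02845, g' = -0.2252 → ψ = 0.7663
  ψ = 0.7663: g = -0.00112, g' = -0.2443 → ψ = 0.7618
Converged at ψ = 0.7617.
Compositions from xᵢ = zᵢ/(1+ψ(Kᵢ−1)), yᵢ = Kᵢxᵢ:
  1: x = 0.2310, y = 0.3719
  2: x = 0.2902, y = 0.3744
  3: x = 0.4788, y = 0.2538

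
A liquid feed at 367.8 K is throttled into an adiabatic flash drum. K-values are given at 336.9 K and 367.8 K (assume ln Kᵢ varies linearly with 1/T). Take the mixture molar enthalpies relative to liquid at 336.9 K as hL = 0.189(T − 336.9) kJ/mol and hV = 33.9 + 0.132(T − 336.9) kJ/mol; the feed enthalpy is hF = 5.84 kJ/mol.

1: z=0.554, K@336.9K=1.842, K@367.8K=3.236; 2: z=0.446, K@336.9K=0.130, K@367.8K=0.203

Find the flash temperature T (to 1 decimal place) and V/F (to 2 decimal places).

Adiabatic flash: solve Rachford–Rice at each trial T, then check hF = ψ·hV(T) + (1−ψ)·hL(T).
  T = 336.9 K: K = (1.842, 0.130), RR gives ψ = 0.107, H_out = 3.630 kJ/mol
  T = 367.8 K: K = (3.236, 0.203), RR gives ψ = 0.496, H_out = 21.769 kJ/mol
  T = 352.4 K: K = (2.474, 0.164), RR gives ψ = 0.360, H_out = 14.823 kJ/mol
  T = 344.6 K: K = (2.140, 0.146), RR gives ψ = 0.258, H_out = 10.078 kJ/mol
  T = 340.8 K: K = (1.989, 0.138), RR gives ψ = 0.192, H_out = 7.197 kJ/mol
  T = 338.9 K: K = (1.916, 0.134), RR gives ψ = 0.153, H_out = 5.551 kJ/mol
Linear interpolation between T = 338.9 (H_out = 5.551) and T = 340.8 (H_out = 7.197) on hF = 5.84 gives T ≈ 339.2 K, at which ψ = 0.16.

T = 339.2 K, V/F = 0.16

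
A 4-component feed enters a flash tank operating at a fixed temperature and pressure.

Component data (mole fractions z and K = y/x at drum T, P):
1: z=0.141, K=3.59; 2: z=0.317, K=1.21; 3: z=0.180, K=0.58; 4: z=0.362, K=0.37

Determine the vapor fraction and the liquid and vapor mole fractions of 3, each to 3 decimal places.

Material balance + equilibrium reduce to Σ zᵢ(Kᵢ−1)/(1+ψ(Kᵢ−1)) = 0.
g(0) = ΣzᵢKᵢ − 1 = 0.128 and g(1) = 1 − Σzᵢ/Kᵢ = -0.590, so a root lies in (0, 1).
Newton iteration, ψ⁰ = 0.5:
  ψ = 0.500: g = -0.2093, g' = -0.548 → ψ = 0.118
  ψ = 0.118: g = 0.0186, g' = -0.771 → ψ = 0.142
  ψ = 0.142: g = 0.0005, g' = -0.727 → ψ = 0.143
Converged at ψ = 0.143.
Compositions from xᵢ = zᵢ/(1+ψ(Kᵢ−1)), yᵢ = Kᵢxᵢ:
  1: x = 0.103, y = 0.369
  2: x = 0.308, y = 0.372
  3: x = 0.192, y = 0.111
  4: x = 0.398, y = 0.147

ψ = 0.143, x_3 = 0.192, y_3 = 0.111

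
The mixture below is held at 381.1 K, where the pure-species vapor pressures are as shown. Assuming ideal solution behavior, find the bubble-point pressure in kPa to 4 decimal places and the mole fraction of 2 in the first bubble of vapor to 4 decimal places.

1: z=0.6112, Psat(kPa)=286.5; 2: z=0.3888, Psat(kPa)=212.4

Pbub = 257.6899 kPa, y_2 = 0.3205

At the bubble point ψ → 0, so ΣzᵢKᵢ = 1 with Kᵢ = Pᵢˢᵃᵗ/P ⇒ P = ΣzᵢPᵢˢᵃᵗ.
P = 0.6112·286.5 + 0.3888·212.4 = 257.6899 kPa
yᵢ = zᵢPᵢˢᵃᵗ/P ⇒ y_2 = 0.3888·212.4/257.6899 = 0.3205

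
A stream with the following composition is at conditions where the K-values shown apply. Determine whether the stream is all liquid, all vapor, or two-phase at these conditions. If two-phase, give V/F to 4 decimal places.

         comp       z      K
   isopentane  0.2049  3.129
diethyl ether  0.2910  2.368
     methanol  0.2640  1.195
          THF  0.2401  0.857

ΣzᵢKᵢ = 1.8515; Σzᵢ/Kᵢ = 0.6895.
Since Σzᵢ/Kᵢ < 1 the mixture is above its dew point — single vapor phase.

all vapor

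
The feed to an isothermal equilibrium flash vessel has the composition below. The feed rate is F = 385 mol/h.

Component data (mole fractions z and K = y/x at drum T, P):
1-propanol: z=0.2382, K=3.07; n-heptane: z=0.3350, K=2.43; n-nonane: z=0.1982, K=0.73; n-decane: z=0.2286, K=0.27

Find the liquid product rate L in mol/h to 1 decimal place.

Newton iteration, V/F⁰ = 0.33:
  V/F = 0.3300: g = 0.33983, g' = -0.9053 → V/F = 0.7054
  V/F = 0.7054: g = 0.02879, g' = -0.8782 → V/F = 0.7382
  V/F = 0.7382: g = -0.00061, g' = -0.9172 → V/F = 0.7375
Converged at V/F = 0.7375.
Then V = V/F·F = 0.7375·385 = 283.9 mol/h and L = F − V = 101.1 mol/h.

L = 101.1 mol/h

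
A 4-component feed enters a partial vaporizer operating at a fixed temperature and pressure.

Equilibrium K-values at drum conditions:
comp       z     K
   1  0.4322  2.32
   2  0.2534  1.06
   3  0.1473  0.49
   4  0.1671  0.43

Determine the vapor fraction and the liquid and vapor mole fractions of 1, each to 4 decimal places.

ψ = 0.7787, x_1 = 0.2131, y_1 = 0.4945

Rachford–Rice: g(ψ) = Σ zᵢ(Kᵢ−1)/(1+ψ(Kᵢ−1)) = 0.
Feasibility: ΣzᵢKᵢ = 1.4153, Σzᵢ/Kᵢ = 1.1146 — both > 1, two phases present.
Newton–Raphson from ψ = 0.5:
  ψ = 0.5000: g = 0.12439, g' = -0.4494 → ψ = 0.7768
  ψ = 0.7768: g = 0.00086, g' = -0.4643 → ψ = 0.7787
Converged at ψ = 0.7787.
Compositions from xᵢ = zᵢ/(1+ψ(Kᵢ−1)), yᵢ = Kᵢxᵢ:
  1: x = 0.2131, y = 0.4945
  2: x = 0.2421, y = 0.2566
  3: x = 0.2443, y = 0.1197
  4: x = 0.3005, y = 0.1292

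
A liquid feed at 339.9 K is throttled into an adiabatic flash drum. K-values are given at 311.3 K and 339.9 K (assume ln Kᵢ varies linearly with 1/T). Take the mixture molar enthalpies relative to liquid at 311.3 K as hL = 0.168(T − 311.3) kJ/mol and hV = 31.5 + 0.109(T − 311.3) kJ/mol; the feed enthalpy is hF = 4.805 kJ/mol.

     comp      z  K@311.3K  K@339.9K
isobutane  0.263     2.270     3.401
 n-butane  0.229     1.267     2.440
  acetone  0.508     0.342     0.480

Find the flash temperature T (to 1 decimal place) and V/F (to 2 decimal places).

Adiabatic flash: solve Rachford–Rice at each trial T, then check hF = ψ·hV(T) + (1−ψ)·hL(T).
  T = 311.3 K: K = (2.270, 1.267, 0.342), RR gives ψ = 0.097, H_out = 3.051 kJ/mol
  T = 339.9 K: K = (3.401, 2.440, 0.480), RR gives ψ = 0.677, H_out = 24.980 kJ/mol
  T = 325.6 K: K = (2.803, 1.784, 0.408), RR gives ψ = 0.427, H_out = 15.498 kJ/mol
  T = 318.5 K: K = (2.530, 1.511, 0.375), RR gives ψ = 0.278, H_out = 9.861 kJ/mol
  T = 314.9 K: K = (2.398, 1.385, 0.358), RR gives ψ = 0.192, H_out = 6.616 kJ/mol
  T = 313.1 K: K = (2.334, 1.325, 0.350), RR gives ψ = 0.146, H_out = 4.876 kJ/mol
Linear interpolation between T = 311.3 (H_out = 3.051) and T = 313.1 (H_out = 4.876) on hF = 4.805 gives T ≈ 313.0 K, at which ψ = 0.14.

T = 313.0 K, V/F = 0.14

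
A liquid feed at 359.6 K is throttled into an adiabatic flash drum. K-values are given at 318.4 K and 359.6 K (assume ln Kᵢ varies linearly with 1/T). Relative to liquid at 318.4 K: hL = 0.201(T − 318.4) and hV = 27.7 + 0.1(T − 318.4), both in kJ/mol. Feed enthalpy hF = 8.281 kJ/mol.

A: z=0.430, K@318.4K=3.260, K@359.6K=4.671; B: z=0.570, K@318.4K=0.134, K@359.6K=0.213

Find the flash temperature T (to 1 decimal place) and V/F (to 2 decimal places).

Adiabatic flash: solve Rachford–Rice at each trial T, then check hF = ψ·hV(T) + (1−ψ)·hL(T).
  T = 318.4 K: K = (3.260, 0.134), RR gives ψ = 0.244, H_out = 6.768 kJ/mol
  T = 359.6 K: K = (4.671, 0.213), RR gives ψ = 0.391, H_out = 17.487 kJ/mol
  T = 339.0 K: K = (3.945, 0.171), RR gives ψ = 0.325, H_out = 12.476 kJ/mol
  T = 328.7 K: K = (3.597, 0.152), RR gives ψ = 0.288, H_out = 9.739 kJ/mol
  T = 323.5 K: K = (3.425, 0.143), RR gives ψ = 0.267, H_out = 8.273 kJ/mol
  T = 326.1 K: K = (3.511, 0.147), RR gives ψ = 0.277, H_out = 9.014 kJ/mol
  T = 324.8 K: K = (3.468, 0.145), RR gives ψ = 0.272, H_out = 8.646 kJ/mol
Linear interpolation between T = 323.5 (H_out = 8.273) and T = 324.8 (H_out = 8.646) on hF = 8.281 gives T ≈ 323.5 K, at which ψ = 0.27.

T = 323.5 K, V/F = 0.27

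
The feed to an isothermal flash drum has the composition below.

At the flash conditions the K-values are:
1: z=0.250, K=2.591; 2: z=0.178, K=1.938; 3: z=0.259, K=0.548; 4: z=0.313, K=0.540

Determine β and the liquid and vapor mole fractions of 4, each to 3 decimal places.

Material balance + equilibrium reduce to Σ zᵢ(Kᵢ−1)/(1+β(Kᵢ−1)) = 0.
Feasibility: ΣzᵢKᵢ = 1.304, Σzᵢ/Kᵢ = 1.241 — both > 1, two phases present.
Newton–Raphson from β = 0.43:
  β = 0.430: g = 0.0304, g' = -0.487 → β = 0.492
  β = 0.492: g = 0.0005, g' = -0.471 → β = 0.493
Converged at β = 0.493.
Compositions from xᵢ = zᵢ/(1+β(Kᵢ−1)), yᵢ = Kᵢxᵢ:
  1: x = 0.140, y = 0.363
  2: x = 0.122, y = 0.236
  3: x = 0.333, y = 0.183
  4: x = 0.405, y = 0.219

β = 0.493, x_4 = 0.405, y_4 = 0.219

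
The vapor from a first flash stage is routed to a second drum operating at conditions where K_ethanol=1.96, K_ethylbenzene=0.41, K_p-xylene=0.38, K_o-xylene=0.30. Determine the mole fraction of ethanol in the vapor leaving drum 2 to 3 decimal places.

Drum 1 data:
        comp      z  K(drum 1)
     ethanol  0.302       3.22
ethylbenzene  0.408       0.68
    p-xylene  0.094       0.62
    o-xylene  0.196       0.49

Drum 1:
Rachford–Rice: g(ψ₁) = Σ zᵢ(Kᵢ−1)/(1+ψ₁(Kᵢ−1)) = 0.
Feasibility: ΣzᵢKᵢ = 1.404, Σzᵢ/Kᵢ = 1.245 — both > 1, two phases present.
Iterate (Newton) starting at ψ₁ = 0.5:
  ψ₁ = 0.500: g = -0.0160, g' = -0.506 → ψ₁ = 0.468
  ψ₁ = 0.468: g = 0.0003, g' = -0.524 → ψ₁ = 0.469
Converged at ψ₁ = 0.469.
Drum-1 compositions:
  ethanol: x = 0.148, y = 0.476
  ethylbenzene: x = 0.480, y = 0.326
  p-xylene: x = 0.114, y = 0.071
  o-xylene: x = 0.258, y = 0.126
Drum-2 feed = drum-1 vapor: z₂ = (0.4764, 0.3264, 0.0709, 0.1262).
Drum 2:
Let ψ₂ = V/F and solve Σ zᵢ(Kᵢ−1)/(1+ψ₂(Kᵢ−1)) = 0.
g(0) = ΣzᵢKᵢ − 1 = 0.132 and g(1) = 1 − Σzᵢ/Kᵢ = -0.647, so a root lies in (0, 1).
Iterate (Newton) starting at ψ₂ = 0.34:
  ψ₂ = 0.340: g = -0.0678, g' = -0.578 → ψ₂ = 0.223
  ψ₂ = 0.223: g = -0.0006, g' = -0.572 → ψ₂ = 0.222
Converged at ψ₂ = 0.222.
  ethanol: x = 0.393, y = 0.770
  ethylbenzene: x = 0.376, y = 0.154
  p-xylene: x = 0.082, y = 0.031
  o-xylene: x = 0.149, y = 0.045

y_ethanol (drum 2) = 0.770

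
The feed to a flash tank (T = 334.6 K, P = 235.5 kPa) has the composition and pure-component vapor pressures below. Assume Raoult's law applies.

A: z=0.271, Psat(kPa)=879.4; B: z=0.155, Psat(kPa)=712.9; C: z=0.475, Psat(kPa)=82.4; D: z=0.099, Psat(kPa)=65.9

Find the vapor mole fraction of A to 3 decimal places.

y_A = 0.478

Raoult's law: Kᵢ = Pᵢˢᵃᵗ/P = Pᵢˢᵃᵗ/235.5.
  K_A = 879.4/235.5 = 3.73418, K_B = 712.9/235.5 = 3.02718, K_C = 82.4/235.5 = 0.34989, K_D = 65.9/235.5 = 0.27983
Iterate (Newton) starting at β = 0.36:
  β = 0.360: g = 0.0557, g' = -1.163 → β = 0.408
  β = 0.408: g = 0.0012, g' = -1.118 → β = 0.409
Converged at β = 0.409.
Compositions from xᵢ = zᵢ/(1+β(Kᵢ−1)), yᵢ = Kᵢxᵢ:
  A: x = 0.128, y = 0.478
  B: x = 0.085, y = 0.257
  C: x = 0.647, y = 0.226
  D: x = 0.140, y = 0.039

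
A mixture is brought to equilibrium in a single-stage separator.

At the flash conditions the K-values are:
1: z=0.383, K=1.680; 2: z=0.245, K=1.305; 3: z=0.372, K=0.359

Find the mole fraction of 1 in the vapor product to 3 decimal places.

y_1 = 0.543

Material balance + equilibrium reduce to Σ zᵢ(Kᵢ−1)/(1+V/F(Kᵢ−1)) = 0.
g(0) = ΣzᵢKᵢ − 1 = 0.097 and g(1) = 1 − Σzᵢ/Kᵢ = -0.452, so a root lies in (0, 1).
Newton iteration, V/F⁰ = 0.5:
  V/F = 0.500: g = -0.0917, g' = -0.447 → V/F = 0.295
  V/F = 0.295: g = -0.0085, g' = -0.374 → V/F = 0.272
Converged at V/F = 0.272.
Compositions from xᵢ = zᵢ/(1+V/F(Kᵢ−1)), yᵢ = Kᵢxᵢ:
  1: x = 0.323, y = 0.543
  2: x = 0.226, y = 0.295
  3: x = 0.451, y = 0.162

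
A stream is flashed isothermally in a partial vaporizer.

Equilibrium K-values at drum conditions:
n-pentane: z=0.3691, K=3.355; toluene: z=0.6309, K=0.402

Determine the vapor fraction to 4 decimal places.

Rachford–Rice: g(ψ) = Σ zᵢ(Kᵢ−1)/(1+ψ(Kᵢ−1)) = 0.
g(0) = ΣzᵢKᵢ − 1 = 0.4920 and g(1) = 1 − Σzᵢ/Kᵢ = -0.6794, so a root lies in (0, 1).
Newton iteration, ψ⁰ = 0.33:
  ψ = 0.3300: g = 0.01908, g' = -0.9983 → ψ = 0.3491
  ψ = 0.3491: g = 0.00021, g' = -0.9769 → ψ = 0.3493
Converged at ψ = 0.3493.

ψ = 0.3493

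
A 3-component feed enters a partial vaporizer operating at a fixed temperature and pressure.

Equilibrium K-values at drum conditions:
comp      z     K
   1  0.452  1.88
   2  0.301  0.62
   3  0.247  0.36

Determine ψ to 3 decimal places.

ψ = 0.277

Rachford–Rice: g(ψ) = Σ zᵢ(Kᵢ−1)/(1+ψ(Kᵢ−1)) = 0.
g(0) = ΣzᵢKᵢ − 1 = 0.125 and g(1) = 1 − Σzᵢ/Kᵢ = -0.412, so a root lies in (0, 1).
Iterate (Newton) starting at ψ = 0.41:
  ψ = 0.410: g = -0.0575, g' = -0.436 → ψ = 0.278
  ψ = 0.278: g = -0.0006, g' = -0.430 → ψ = 0.277
Converged at ψ = 0.277.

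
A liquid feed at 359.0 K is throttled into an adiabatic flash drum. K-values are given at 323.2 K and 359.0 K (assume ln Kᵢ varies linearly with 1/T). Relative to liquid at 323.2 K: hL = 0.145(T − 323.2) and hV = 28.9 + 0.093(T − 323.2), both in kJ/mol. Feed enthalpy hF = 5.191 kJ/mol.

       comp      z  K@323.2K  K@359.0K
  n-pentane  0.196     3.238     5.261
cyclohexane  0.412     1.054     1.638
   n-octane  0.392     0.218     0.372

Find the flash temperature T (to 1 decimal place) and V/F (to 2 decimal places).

T = 324.5 K, V/F = 0.17

Adiabatic flash: solve Rachford–Rice at each trial T, then check hF = ψ·hV(T) + (1−ψ)·hL(T).
  T = 323.2 K: K = (3.238, 1.054, 0.218), RR gives ψ = 0.154, H_out = 4.443 kJ/mol
  T = 359.0 K: K = (5.261, 1.638, 0.372), RR gives ψ = 0.639, H_out = 22.465 kJ/mol
  T = 341.1 K: K = (4.180, 1.329, 0.289), RR gives ψ = 0.406, H_out = 13.942 kJ/mol
  T = 332.1 K: K = (3.689, 1.187, 0.252), RR gives ψ = 0.283, H_out = 9.343 kJ/mol
  T = 327.6 K: K = (3.457, 1.118, 0.234), RR gives ψ = 0.219, H_out = 6.917 kJ/mol
  T = 325.4 K: K = (3.346, 1.086, 0.226), RR gives ψ = 0.187, H_out = 5.694 kJ/mol
Linear interpolation between T = 323.2 (H_out = 4.443) and T = 325.4 (H_out = 5.694) on hF = 5.191 gives T ≈ 324.5 K, at which ψ = 0.17.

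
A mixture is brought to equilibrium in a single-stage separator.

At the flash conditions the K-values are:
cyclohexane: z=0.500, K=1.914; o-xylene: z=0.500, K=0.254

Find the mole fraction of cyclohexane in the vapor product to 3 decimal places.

Material balance + equilibrium reduce to Σ zᵢ(Kᵢ−1)/(1+ψ(Kᵢ−1)) = 0.
g(0) = ΣzᵢKᵢ − 1 = 0.084 and g(1) = 1 − Σzᵢ/Kᵢ = -1.230, so a root lies in (0, 1).
Newton iteration, ψ⁰ = 0.5:
  ψ = 0.500: g = -0.2812, g' = -0.905 → ψ = 0.189
  ψ = 0.189: g = -0.0446, g' = -0.681 → ψ = 0.124
  ψ = 0.124: g = -0.0003, g' = -0.675 → ψ = 0.123
Converged at ψ = 0.123.
Compositions from xᵢ = zᵢ/(1+ψ(Kᵢ−1)), yᵢ = Kᵢxᵢ:
  cyclohexane: x = 0.449, y = 0.860
  o-xylene: x = 0.551, y = 0.140

y_cyclohexane = 0.860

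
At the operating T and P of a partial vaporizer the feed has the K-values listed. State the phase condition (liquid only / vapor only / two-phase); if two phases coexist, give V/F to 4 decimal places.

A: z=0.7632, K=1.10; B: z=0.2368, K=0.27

ΣzᵢKᵢ = 0.9035; Σzᵢ/Kᵢ = 1.5709.
Since ΣzᵢKᵢ < 1 the mixture is below its bubble point — single liquid phase.

liquid only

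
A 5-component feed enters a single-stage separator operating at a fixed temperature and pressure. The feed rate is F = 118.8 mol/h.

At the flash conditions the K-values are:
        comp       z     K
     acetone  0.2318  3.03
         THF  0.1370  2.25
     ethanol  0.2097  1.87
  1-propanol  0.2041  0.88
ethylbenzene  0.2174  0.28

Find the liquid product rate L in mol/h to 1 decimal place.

L = 27.1 mol/h

Material balance + equilibrium reduce to Σ zᵢ(Kᵢ−1)/(1+ψ(Kᵢ−1)) = 0.
Check two-phase: ΣzᵢKᵢ = 1.6432 > 1 and Σzᵢ/Kᵢ = 1.2579 > 1, so g(0) = 0.6432 > 0 and g(1) = -0.2579 < 0.
Newton iteration, ψ⁰ = 0.5:
  ψ = 0.5000: g = 0.19542, g' = -0.6719 → ψ = 0.7908
  ψ = 0.7908: g = -0.01578, g' = -0.8620 → ψ = 0.7725
  ψ = 0.7725: g = -0.00027, g' = -0.8328 → ψ = 0.7722
Converged at ψ = 0.7722.
Then V = ψ·F = 0.7722·118.8 = 91.7 mol/h and L = F − V = 27.1 mol/h.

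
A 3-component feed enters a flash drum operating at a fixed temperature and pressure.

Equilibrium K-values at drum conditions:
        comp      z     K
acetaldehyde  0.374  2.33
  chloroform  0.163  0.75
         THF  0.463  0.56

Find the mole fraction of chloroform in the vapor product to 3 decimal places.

Rachford–Rice: g(ψ) = Σ zᵢ(Kᵢ−1)/(1+ψ(Kᵢ−1)) = 0.
Feasibility: ΣzᵢKᵢ = 1.253, Σzᵢ/Kᵢ = 1.205 — both > 1, two phases present.
Newton iteration, ψ⁰ = 0.35:
  ψ = 0.350: g = 0.0540, g' = -0.446 → ψ = 0.471
  ψ = 0.471: g = 0.0026, g' = -0.406 → ψ = 0.478
Converged at ψ = 0.478.
Compositions from xᵢ = zᵢ/(1+ψ(Kᵢ−1)), yᵢ = Kᵢxᵢ:
  acetaldehyde: x = 0.229, y = 0.533
  chloroform: x = 0.185, y = 0.139
  THF: x = 0.586, y = 0.328

y_chloroform = 0.139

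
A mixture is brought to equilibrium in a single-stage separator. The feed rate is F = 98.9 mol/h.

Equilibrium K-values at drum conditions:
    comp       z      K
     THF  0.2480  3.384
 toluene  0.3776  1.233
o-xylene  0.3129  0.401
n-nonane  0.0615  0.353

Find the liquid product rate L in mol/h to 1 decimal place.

Rachford–Rice: g(V/F) = Σ zᵢ(Kᵢ−1)/(1+V/F(Kᵢ−1)) = 0.
g(0) = ΣzᵢKᵢ − 1 = 0.4520 and g(1) = 1 − Σzᵢ/Kᵢ = -0.3341, so a root lies in (0, 1).
Newton–Raphson from V/F = 0.5:
  V/F = 0.5000: g = 0.02214, g' = -0.5948 → V/F = 0.5372
  V/F = 0.5372: g = 0.00007, g' = -0.5917 → V/F = 0.5373
Converged at V/F = 0.5373.
Then V = V/F·F = 0.5373·98.9 = 53.1 mol/h and L = F − V = 45.8 mol/h.

L = 45.8 mol/h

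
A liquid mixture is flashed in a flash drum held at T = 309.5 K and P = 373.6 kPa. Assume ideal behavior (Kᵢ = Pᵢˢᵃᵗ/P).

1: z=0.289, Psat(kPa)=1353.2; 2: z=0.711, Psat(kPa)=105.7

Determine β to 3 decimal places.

β = 0.132

Raoult's law: Kᵢ = Pᵢˢᵃᵗ/P = Pᵢˢᵃᵗ/373.6.
  K_1 = 1353.2/373.6 = 3.62206, K_2 = 105.7/373.6 = 0.28292
Let β = V/F and solve Σ zᵢ(Kᵢ−1)/(1+β(Kᵢ−1)) = 0.
Feasibility: ΣzᵢKᵢ = 1.248, Σzᵢ/Kᵢ = 2.593 — both > 1, two phases present.
Newton iteration, β⁰ = 0.36:
  β = 0.360: g = -0.2974, g' = -1.190 → β = 0.110
  β = 0.110: g = 0.0345, g' = -1.628 → β = 0.131
  β = 0.131: g = 0.0009, g' = -1.545 → β = 0.132
Converged at β = 0.132.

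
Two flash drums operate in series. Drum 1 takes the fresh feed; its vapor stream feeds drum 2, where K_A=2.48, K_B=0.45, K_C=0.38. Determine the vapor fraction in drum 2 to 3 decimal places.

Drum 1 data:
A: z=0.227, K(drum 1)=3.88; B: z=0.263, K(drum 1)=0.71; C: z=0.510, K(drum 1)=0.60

Drum 1:
Rachford–Rice: g(ψ₁) = Σ zᵢ(Kᵢ−1)/(1+ψ₁(Kᵢ−1)) = 0.
Check two-phase: ΣzᵢKᵢ = 1.373 > 1 and Σzᵢ/Kᵢ = 1.279 > 1, so g(0) = 0.373 > 0 and g(1) = -0.279 < 0.
Iterate (Newton) starting at ψ₁ = 0.63:
  ψ₁ = 0.630: g = -0.1338, g' = -0.417 → ψ₁ = 0.309
  ψ₁ = 0.309: g = 0.0294, g' = -0.660 → ψ₁ = 0.353
  ψ₁ = 0.353: g = 0.0014, g' = -0.600 → ψ₁ = 0.356
Converged at ψ₁ = 0.356.
Drum-1 compositions:
  A: x = 0.112, y = 0.435
  B: x = 0.293, y = 0.208
  C: x = 0.595, y = 0.357
Drum-2 feed = drum-1 vapor: z₂ = (0.4350, 0.2082, 0.3568).
Drum 2:
Let ψ₂ = V/F and solve Σ zᵢ(Kᵢ−1)/(1+ψ₂(Kᵢ−1)) = 0.
g(0) = ΣzᵢKᵢ − 1 = 0.308 and g(1) = 1 − Σzᵢ/Kᵢ = -0.577, so a root lies in (0, 1).
Newton iteration, ψ₂⁰ = 0.54:
  ψ₂ = 0.540: g = -0.1376, g' = -0.732 → ψ₂ = 0.352
  ψ₂ = 0.352: g = -0.0016, g' = -0.733 → ψ₂ = 0.350
Converged at ψ₂ = 0.350.
  A: x = 0.287, y = 0.711
  B: x = 0.258, y = 0.116
  C: x = 0.456, y = 0.173

V/F (drum 2) = 0.350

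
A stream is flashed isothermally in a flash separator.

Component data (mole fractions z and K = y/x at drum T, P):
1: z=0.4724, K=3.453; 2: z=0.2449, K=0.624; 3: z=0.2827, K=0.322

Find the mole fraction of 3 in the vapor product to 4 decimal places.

y_3 = 0.1589

Rachford–Rice: g(ψ) = Σ zᵢ(Kᵢ−1)/(1+ψ(Kᵢ−1)) = 0.
Check two-phase: ΣzᵢKᵢ = 1.8750 > 1 and Σzᵢ/Kᵢ = 1.4072 > 1, so g(0) = 0.8750 > 0 and g(1) = -0.4072 < 0.
Iterate (Newton) starting at ψ = 0.43:
  ψ = 0.4300: g = 0.18356, g' = -0.9814 → ψ = 0.6170
  ψ = 0.6170: g = 0.01158, g' = -0.8927 → ψ = 0.6300
Converged at ψ = 0.6300.
Compositions from xᵢ = zᵢ/(1+ψ(Kᵢ−1)), yᵢ = Kᵢxᵢ:
  1: x = 0.1856, y = 0.6408
  2: x = 0.3209, y = 0.2003
  3: x = 0.4935, y = 0.1589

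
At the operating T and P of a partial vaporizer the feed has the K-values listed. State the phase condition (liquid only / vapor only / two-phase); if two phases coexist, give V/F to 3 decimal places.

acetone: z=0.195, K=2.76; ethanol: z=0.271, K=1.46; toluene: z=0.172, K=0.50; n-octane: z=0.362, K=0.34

two-phase, V/F = 0.196

ΣzᵢKᵢ = 1.143; Σzᵢ/Kᵢ = 1.665.
Both exceed 1, so a two-phase solution exists.
Rachford–Rice: g(ψ) = Σ zᵢ(Kᵢ−1)/(1+ψ(Kᵢ−1)) = 0.
Newton–Raphson from ψ = 0.66:
  ψ = 0.660: g = -0.2973, g' = -0.754 → ψ = 0.266
  ψ = 0.266: g = -0.0439, g' = -0.615 → ψ = 0.194
  ψ = 0.194: g = 0.0009, g' = -0.644 → ψ = 0.196
Converged at ψ = 0.196.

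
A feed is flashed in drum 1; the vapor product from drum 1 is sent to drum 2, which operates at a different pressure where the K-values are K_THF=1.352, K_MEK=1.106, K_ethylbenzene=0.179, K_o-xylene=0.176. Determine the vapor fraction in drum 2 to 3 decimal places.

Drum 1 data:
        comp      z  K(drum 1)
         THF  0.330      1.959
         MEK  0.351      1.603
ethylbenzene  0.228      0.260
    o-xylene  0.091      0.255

Drum 1:
Newton iteration, ψ₁⁰ = 0.38:
  ψ₁ = 0.380: g = 0.0748, g' = -0.587 → ψ₁ = 0.507
  ψ₁ = 0.507: g = -0.0042, g' = -0.663 → ψ₁ = 0.501
Converged at ψ₁ = 0.501.
Drum-1 compositions:
  THF: x = 0.223, y = 0.437
  MEK: x = 0.270, y = 0.432
  ethylbenzene: x = 0.362, y = 0.094
  o-xylene: x = 0.145, y = 0.037
Drum-2 feed = drum-1 vapor: z₂ = (0.4367, 0.4321, 0.0942, 0.0370).
Drum 2:
Iterate (Newton) starting at ψ₂ = 0.57:
  ψ₂ = 0.570: g = -0.0317, g' = -0.356 → ψ₂ = 0.481
  ψ₂ = 0.481: g = -0.0033, g' = -0.286 → ψ₂ = 0.469
Converged at ψ₂ = 0.469.
  THF: x = 0.375, y = 0.507
  MEK: x = 0.412, y = 0.455
  ethylbenzene: x = 0.153, y = 0.027
  o-xylene: x = 0.060, y = 0.011

V/F (drum 2) = 0.469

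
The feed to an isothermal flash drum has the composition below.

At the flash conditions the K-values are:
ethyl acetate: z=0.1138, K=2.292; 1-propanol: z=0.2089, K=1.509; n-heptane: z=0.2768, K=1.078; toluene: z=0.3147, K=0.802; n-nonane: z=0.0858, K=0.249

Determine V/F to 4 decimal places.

V/F = 0.5885

Material balance + equilibrium reduce to Σ zᵢ(Kᵢ−1)/(1+V/F(Kᵢ−1)) = 0.
Feasibility: ΣzᵢKᵢ = 1.1482, Σzᵢ/Kᵢ = 1.1818 — both > 1, two phases present.
Newton iteration, V/F⁰ = 0.5:
  V/F = 0.5000: g = 0.02253, g' = -0.2453 → V/F = 0.5918
  V/F = 0.5918: g = -0.00090, g' = -0.2671 → V/F = 0.5885
Converged at V/F = 0.5885.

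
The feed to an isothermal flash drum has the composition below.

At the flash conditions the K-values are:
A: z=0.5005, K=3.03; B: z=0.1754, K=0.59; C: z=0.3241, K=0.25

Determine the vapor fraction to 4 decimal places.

Iterate (Newton) starting at ψ = 0.57:
  ψ = 0.5700: g = -0.04742, g' = -1.0497 → ψ = 0.5248
  ψ = 0.5248: g = -0.00057, g' = -1.0272 → ψ = 0.5243
Converged at ψ = 0.5243.

ψ = 0.5243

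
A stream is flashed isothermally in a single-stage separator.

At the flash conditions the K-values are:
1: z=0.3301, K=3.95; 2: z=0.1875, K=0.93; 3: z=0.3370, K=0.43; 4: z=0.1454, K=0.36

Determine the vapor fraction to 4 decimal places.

ψ = 0.4688

Material balance + equilibrium reduce to Σ zᵢ(Kᵢ−1)/(1+ψ(Kᵢ−1)) = 0.
Check two-phase: ΣzᵢKᵢ = 1.6755 > 1 and Σzᵢ/Kᵢ = 1.4728 > 1, so g(0) = 0.6755 > 0 and g(1) = -0.4728 < 0.
Iterate (Newton) starting at ψ = 0.5:
  ψ = 0.5000: g = -0.02565, g' = -0.8129 → ψ = 0.4684
  ψ = 0.4684: g = 0.00030, g' = -0.8326 → ψ = 0.4688
Converged at ψ = 0.4688.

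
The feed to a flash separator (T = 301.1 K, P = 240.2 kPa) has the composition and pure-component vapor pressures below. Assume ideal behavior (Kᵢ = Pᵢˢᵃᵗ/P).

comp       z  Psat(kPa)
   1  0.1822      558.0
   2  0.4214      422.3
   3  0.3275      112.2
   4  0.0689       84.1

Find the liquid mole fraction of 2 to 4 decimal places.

x_2 = 0.2826

Raoult's law: Kᵢ = Pᵢˢᵃᵗ/P = Pᵢˢᵃᵗ/240.2.
  K_1 = 558.0/240.2 = 2.323064, K_2 = 422.3/240.2 = 1.758118, K_3 = 112.2/240.2 = 0.467111, K_4 = 84.1/240.2 = 0.350125
Rachford–Rice: g(β) = Σ zᵢ(Kᵢ−1)/(1+β(Kᵢ−1)) = 0.
g(0) = ΣzᵢKᵢ − 1 = 0.3412 and g(1) = 1 − Σzᵢ/Kᵢ = -0.2160, so a root lies in (0, 1).
Newton iteration, β⁰ = 0.5:
  β = 0.5000: g = 0.07250, g' = -0.4796 → β = 0.6512
  β = 0.6512: g = -0.00151, g' = -0.5062 → β = 0.6482
Converged at β = 0.6482.
Compositions from xᵢ = zᵢ/(1+β(Kᵢ−1)), yᵢ = Kᵢxᵢ:
  1: x = 0.0981, y = 0.2279
  2: x = 0.2826, y = 0.4968
  3: x = 0.5003, y = 0.2337
  4: x = 0.1190, y = 0.0417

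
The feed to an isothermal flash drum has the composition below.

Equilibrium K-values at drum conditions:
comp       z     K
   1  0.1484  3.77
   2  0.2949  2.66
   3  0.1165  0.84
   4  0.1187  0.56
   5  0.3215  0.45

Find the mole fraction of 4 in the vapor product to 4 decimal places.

Rachford–Rice: g(V/F) = Σ zᵢ(Kᵢ−1)/(1+V/F(Kᵢ−1)) = 0.
Feasibility: ΣzᵢKᵢ = 1.6529, Σzᵢ/Kᵢ = 1.2153 — both > 1, two phases present.
Newton–Raphson from V/F = 0.5:
  V/F = 0.5000: g = 0.10874, g' = -0.6692 → V/F = 0.6625
  V/F = 0.6625: g = 0.00537, g' = -0.6162 → V/F = 0.6712
Converged at V/F = 0.6712.
Compositions from xᵢ = zᵢ/(1+V/F(Kᵢ−1)), yᵢ = Kᵢxᵢ:
  1: x = 0.0519, y = 0.1957
  2: x = 0.1395, y = 0.3710
  3: x = 0.1305, y = 0.1096
  4: x = 0.1684, y = 0.0943
  5: x = 0.5096, y = 0.2293

y_4 = 0.0943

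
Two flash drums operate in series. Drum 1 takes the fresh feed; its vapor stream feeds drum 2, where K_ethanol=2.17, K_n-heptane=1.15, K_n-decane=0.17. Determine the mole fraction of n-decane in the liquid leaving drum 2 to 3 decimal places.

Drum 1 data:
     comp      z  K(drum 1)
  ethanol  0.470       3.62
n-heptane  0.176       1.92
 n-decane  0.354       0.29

Drum 1:
Let ψ₁ = V/F and solve Σ zᵢ(Kᵢ−1)/(1+ψ₁(Kᵢ−1)) = 0.
Feasibility: ΣzᵢKᵢ = 2.142, Σzᵢ/Kᵢ = 1.442 — both > 1, two phases present.
Iterate (Newton) starting at ψ₁ = 0.54:
  ψ₁ = 0.540: g = 0.2105, g' = -1.089 → ψ₁ = 0.733
  ψ₁ = 0.733: g = -0.0061, g' = -1.208 → ψ₁ = 0.728
Converged at ψ₁ = 0.728.
Drum-1 compositions:
  ethanol: x = 0.162, y = 0.585
  n-heptane: x = 0.105, y = 0.202
  n-decane: x = 0.733, y = 0.213
Drum-2 feed = drum-1 vapor: z₂ = (0.5851, 0.2024, 0.2126).
Drum 2:
Rachford–Rice: g(ψ₂) = Σ zᵢ(Kᵢ−1)/(1+ψ₂(Kᵢ−1)) = 0.
Feasibility: ΣzᵢKᵢ = 1.538, Σzᵢ/Kᵢ = 1.696 — both > 1, two phases present.
Iterate (Newton) starting at ψ₂ = 0.5:
  ψ₂ = 0.500: g = 0.1585, g' = -0.751 → ψ₂ = 0.711
  ψ₂ = 0.711: g = -0.0296, g' = -1.115 → ψ₂ = 0.685
  ψ₂ = 0.685: g = -0.0011, g' = -1.036 → ψ₂ = 0.684
Converged at ψ₂ = 0.684.
  ethanol: x = 0.325, y = 0.705
  n-heptane: x = 0.184, y = 0.211
  n-decane: x = 0.491, y = 0.084

x_n-decane (drum 2) = 0.491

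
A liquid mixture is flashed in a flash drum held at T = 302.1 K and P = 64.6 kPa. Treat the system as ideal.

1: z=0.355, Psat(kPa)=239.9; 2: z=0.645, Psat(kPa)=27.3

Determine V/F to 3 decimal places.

V/F = 0.377

Raoult's law: Kᵢ = Pᵢˢᵃᵗ/P = Pᵢˢᵃᵗ/64.6.
  K_1 = 239.9/64.6 = 3.71362, K_2 = 27.3/64.6 = 0.42260
Material balance + equilibrium reduce to Σ zᵢ(Kᵢ−1)/(1+V/F(Kᵢ−1)) = 0.
g(0) = ΣzᵢKᵢ − 1 = 0.591 and g(1) = 1 − Σzᵢ/Kᵢ = -0.622, so a root lies in (0, 1).
Iterate (Newton) starting at V/F = 0.49:
  V/F = 0.490: g = -0.1059, g' = -0.900 → V/F = 0.372
  V/F = 0.372: g = 0.0047, g' = -0.996 → V/F = 0.377
Converged at V/F = 0.377.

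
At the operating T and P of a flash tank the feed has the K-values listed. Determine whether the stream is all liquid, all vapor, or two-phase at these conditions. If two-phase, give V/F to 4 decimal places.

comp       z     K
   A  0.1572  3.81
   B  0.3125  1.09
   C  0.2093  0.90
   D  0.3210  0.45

two-phase, V/F = 0.3709

ΣzᵢKᵢ = 1.2724; Σzᵢ/Kᵢ = 1.2738.
Both exceed 1, so a two-phase solution exists.
Material balance + equilibrium reduce to Σ zᵢ(Kᵢ−1)/(1+ψ(Kᵢ−1)) = 0.
Newton iteration, ψ⁰ = 0.47:
  ψ = 0.4700: g = -0.04273, g' = -0.4117 → ψ = 0.3662
  ψ = 0.3662: g = 0.00213, g' = -0.4584 → ψ = 0.3709
Converged at ψ = 0.3709.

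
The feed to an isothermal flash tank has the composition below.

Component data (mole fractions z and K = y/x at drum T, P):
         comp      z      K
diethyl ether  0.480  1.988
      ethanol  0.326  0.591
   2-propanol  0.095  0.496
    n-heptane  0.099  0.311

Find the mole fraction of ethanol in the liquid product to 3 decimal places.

x_ethanol = 0.401

Rachford–Rice: g(V/F) = Σ zᵢ(Kᵢ−1)/(1+V/F(Kᵢ−1)) = 0.
Feasibility: ΣzᵢKᵢ = 1.225, Σzᵢ/Kᵢ = 1.303 — both > 1, two phases present.
Newton–Raphson from V/F = 0.37:
  V/F = 0.370: g = 0.0398, g' = -0.448 → V/F = 0.459
Converged at V/F = 0.459.
Compositions from xᵢ = zᵢ/(1+V/F(Kᵢ−1)), yᵢ = Kᵢxᵢ:
  diethyl ether: x = 0.330, y = 0.656
  ethanol: x = 0.401, y = 0.237
  2-propanol: x = 0.124, y = 0.061
  n-heptane: x = 0.145, y = 0.045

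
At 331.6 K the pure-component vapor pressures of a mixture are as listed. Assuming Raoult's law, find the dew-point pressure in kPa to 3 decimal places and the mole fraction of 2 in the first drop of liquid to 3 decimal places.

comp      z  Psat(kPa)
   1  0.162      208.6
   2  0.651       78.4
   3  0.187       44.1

Pdew = 75.072 kPa, x_2 = 0.623

At the dew point ψ → 1, so Σzᵢ/Kᵢ = 1 with Kᵢ = Pᵢˢᵃᵗ/P ⇒ 1/P = Σzᵢ/Pᵢˢᵃᵗ.
1/P = 0.162/208.6 + 0.651/78.4 + 0.187/44.1 = 0.013321 ⇒ P = 75.072 kPa
xᵢ = zᵢP/Pᵢˢᵃᵗ ⇒ x_2 = 0.651·75.072/78.4 = 0.623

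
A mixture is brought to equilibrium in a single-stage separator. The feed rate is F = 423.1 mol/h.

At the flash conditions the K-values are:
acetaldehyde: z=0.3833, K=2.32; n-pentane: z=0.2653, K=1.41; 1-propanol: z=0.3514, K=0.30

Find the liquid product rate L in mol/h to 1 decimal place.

L = 201.3 mol/h

Newton–Raphson from β = 0.5:
  β = 0.5000: g = 0.01663, g' = -0.6806 → β = 0.5244
  β = 0.5244: g = -0.00015, g' = -0.6933 → β = 0.5242
Converged at β = 0.5242.
Then V = β·F = 0.5242·423.1 = 221.8 mol/h and L = F − V = 201.3 mol/h.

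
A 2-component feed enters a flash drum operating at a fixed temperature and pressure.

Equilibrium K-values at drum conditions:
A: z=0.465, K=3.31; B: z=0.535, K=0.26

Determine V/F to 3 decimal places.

V/F = 0.397

Iterate (Newton) starting at V/F = 0.5:
  V/F = 0.500: g = -0.1300, g' = -1.272 → V/F = 0.398
  V/F = 0.398: g = -0.0014, g' = -1.262 → V/F = 0.397
Converged at V/F = 0.397.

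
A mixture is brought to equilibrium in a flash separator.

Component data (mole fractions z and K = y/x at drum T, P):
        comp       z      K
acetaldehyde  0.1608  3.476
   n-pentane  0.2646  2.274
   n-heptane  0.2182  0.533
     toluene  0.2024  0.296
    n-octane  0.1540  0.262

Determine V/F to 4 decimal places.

Material balance + equilibrium reduce to Σ zᵢ(Kᵢ−1)/(1+V/F(Kᵢ−1)) = 0.
Feasibility: ΣzᵢKᵢ = 1.3772, Σzᵢ/Kᵢ = 1.8436 — both > 1, two phases present.
Iterate (Newton) starting at V/F = 0.5:
  V/F = 0.5000: g = -0.14912, g' = -0.8876 → V/F = 0.3320
  V/F = 0.3320: g = -0.00167, g' = -0.8937 → V/F = 0.3301
Converged at V/F = 0.3301.

V/F = 0.3301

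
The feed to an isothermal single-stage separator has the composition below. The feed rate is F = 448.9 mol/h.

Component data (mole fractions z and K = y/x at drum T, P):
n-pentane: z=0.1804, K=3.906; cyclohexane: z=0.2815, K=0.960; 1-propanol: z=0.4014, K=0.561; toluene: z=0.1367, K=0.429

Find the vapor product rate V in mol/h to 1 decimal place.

Newton–Raphson from β = 0.5:
  β = 0.5000: g = -0.13279, g' = -0.4679 → β = 0.2162
  β = 0.2162: g = 0.02684, g' = -0.7275 → β = 0.2531
  β = 0.2531: g = 0.00119, g' = -0.6650 → β = 0.2549
Converged at β = 0.2549.
Then V = β·F = 0.2549·448.9 = 114.4 mol/h and L = F − V = 334.5 mol/h.

V = 114.4 mol/h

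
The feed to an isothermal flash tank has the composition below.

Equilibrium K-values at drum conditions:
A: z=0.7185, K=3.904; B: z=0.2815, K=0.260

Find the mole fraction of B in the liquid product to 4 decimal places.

Rachford–Rice: g(ψ) = Σ zᵢ(Kᵢ−1)/(1+ψ(Kᵢ−1)) = 0.
Check two-phase: ΣzᵢKᵢ = 2.8782 > 1 and Σzᵢ/Kᵢ = 1.2667 > 1, so g(0) = 1.8782 > 0 and g(1) = -0.2667 < 0.
Newton–Raphson from ψ = 0.5:
  ψ = 0.5000: g = 0.52030, g' = -1.3962 → ψ = 0.8727
  ψ = 0.8727: g = 0.00233, g' = -1.7136 → ψ = 0.8740
Converged at ψ = 0.8740.
Compositions from xᵢ = zᵢ/(1+ψ(Kᵢ−1)), yᵢ = Kᵢxᵢ:
  A: x = 0.2031, y = 0.7928
  B: x = 0.7969, y = 0.2072

x_B = 0.7969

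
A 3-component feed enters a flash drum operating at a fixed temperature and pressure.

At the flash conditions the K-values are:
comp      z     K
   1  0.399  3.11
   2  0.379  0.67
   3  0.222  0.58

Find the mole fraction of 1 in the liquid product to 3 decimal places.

Newton iteration, V/F⁰ = 0.5:
  V/F = 0.500: g = 0.1419, g' = -0.543 → V/F = 0.761
  V/F = 0.761: g = 0.0188, g' = -0.420 → V/F = 0.806
  V/F = 0.806: g = 0.0002, g' = -0.410 → V/F = 0.807
Converged at V/F = 0.807.
Compositions from xᵢ = zᵢ/(1+V/F(Kᵢ−1)), yᵢ = Kᵢxᵢ:
  1: x = 0.148, y = 0.459
  2: x = 0.517, y = 0.346
  3: x = 0.336, y = 0.195

x_1 = 0.148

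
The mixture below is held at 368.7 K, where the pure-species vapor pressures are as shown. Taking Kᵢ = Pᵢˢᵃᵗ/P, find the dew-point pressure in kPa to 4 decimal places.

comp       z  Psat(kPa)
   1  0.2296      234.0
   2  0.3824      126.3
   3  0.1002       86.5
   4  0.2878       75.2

Pdew = 111.1801 kPa

At the dew point ψ → 1, so Σzᵢ/Kᵢ = 1 with Kᵢ = Pᵢˢᵃᵗ/P ⇒ 1/P = Σzᵢ/Pᵢˢᵃᵗ.
1/P = 0.2296/234.0 + 0.3824/126.3 + 0.1002/86.5 + 0.2878/75.2 = 0.0089944 ⇒ P = 111.1801 kPa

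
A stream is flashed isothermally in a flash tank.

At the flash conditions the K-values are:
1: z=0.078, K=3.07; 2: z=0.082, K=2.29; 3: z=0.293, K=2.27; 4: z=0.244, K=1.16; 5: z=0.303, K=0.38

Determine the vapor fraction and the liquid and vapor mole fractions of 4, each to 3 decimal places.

Rachford–Rice: g(ψ) = Σ zᵢ(Kᵢ−1)/(1+ψ(Kᵢ−1)) = 0.
Feasibility: ΣzᵢKᵢ = 1.491, Σzᵢ/Kᵢ = 1.198 — both > 1, two phases present.
Iterate (Newton) starting at ψ = 0.5:
  ψ = 0.500: g = 0.1351, g' = -0.558 → ψ = 0.742
  ψ = 0.742: g = -0.0038, g' = -0.617 → ψ = 0.736
Converged at ψ = 0.736.
Compositions from xᵢ = zᵢ/(1+ψ(Kᵢ−1)), yᵢ = Kᵢxᵢ:
  1: x = 0.031, y = 0.095
  2: x = 0.042, y = 0.096
  3: x = 0.151, y = 0.344
  4: x = 0.218, y = 0.253
  5: x = 0.557, y = 0.212

ψ = 0.736, x_4 = 0.218, y_4 = 0.253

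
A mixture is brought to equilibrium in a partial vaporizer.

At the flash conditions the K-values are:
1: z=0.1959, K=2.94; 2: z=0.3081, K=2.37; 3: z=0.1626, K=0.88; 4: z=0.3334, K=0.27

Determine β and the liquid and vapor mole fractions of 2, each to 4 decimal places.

β = 0.5465, x_2 = 0.1762, y_2 = 0.4175

Material balance + equilibrium reduce to Σ zᵢ(Kᵢ−1)/(1+β(Kᵢ−1)) = 0.
Check two-phase: ΣzᵢKᵢ = 1.5392 > 1 and Σzᵢ/Kᵢ = 1.6162 > 1, so g(0) = 0.5392 > 0 and g(1) = -0.6162 < 0.
Newton–Raphson from β = 0.5:
  β = 0.5000: g = 0.03938, g' = -0.8369 → β = 0.5471
  β = 0.5471: g = -0.00044, g' = -0.8576 → β = 0.5465
Converged at β = 0.5465.
Compositions from xᵢ = zᵢ/(1+β(Kᵢ−1)), yᵢ = Kᵢxᵢ:
  1: x = 0.0951, y = 0.2795
  2: x = 0.1762, y = 0.4175
  3: x = 0.1740, y = 0.1531
  4: x = 0.5547, y = 0.1498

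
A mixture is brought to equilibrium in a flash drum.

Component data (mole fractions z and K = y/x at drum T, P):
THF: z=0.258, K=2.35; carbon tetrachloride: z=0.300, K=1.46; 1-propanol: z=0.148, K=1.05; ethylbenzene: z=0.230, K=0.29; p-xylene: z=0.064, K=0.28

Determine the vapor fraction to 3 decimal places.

Material balance + equilibrium reduce to Σ zᵢ(Kᵢ−1)/(1+ψ(Kᵢ−1)) = 0.
Feasibility: ΣzᵢKᵢ = 1.284, Σzᵢ/Kᵢ = 1.478 — both > 1, two phases present.
Newton iteration, ψ⁰ = 0.5:
  ψ = 0.500: g = 0.0022, g' = -0.570 → ψ = 0.504
Converged at ψ = 0.504.

ψ = 0.504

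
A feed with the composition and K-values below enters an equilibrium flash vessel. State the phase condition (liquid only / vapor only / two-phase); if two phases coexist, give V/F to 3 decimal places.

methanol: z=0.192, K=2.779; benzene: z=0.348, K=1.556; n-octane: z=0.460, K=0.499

two-phase, V/F = 0.556

ΣzᵢKᵢ = 1.305; Σzᵢ/Kᵢ = 1.215.
Both exceed 1, so a two-phase solution exists.
Iterate (Newton) starting at ψ = 0.5:
  ψ = 0.500: g = 0.0247, g' = -0.442 → ψ = 0.556
Converged at ψ = 0.556.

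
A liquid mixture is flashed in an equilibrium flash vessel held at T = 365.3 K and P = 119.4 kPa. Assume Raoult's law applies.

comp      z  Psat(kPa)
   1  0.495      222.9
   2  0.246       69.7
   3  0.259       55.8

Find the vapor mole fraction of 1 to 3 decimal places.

y_1 = 0.663

Raoult's law: Kᵢ = Pᵢˢᵃᵗ/P = Pᵢˢᵃᵗ/119.4.
  K_1 = 222.9/119.4 = 1.86683, K_2 = 69.7/119.4 = 0.58375, K_3 = 55.8/119.4 = 0.46734
Iterate (Newton) starting at ψ = 0.44:
  ψ = 0.440: g = 0.0051, g' = -0.384 → ψ = 0.453
Converged at ψ = 0.453.
Compositions from xᵢ = zᵢ/(1+ψ(Kᵢ−1)), yᵢ = Kᵢxᵢ:
  1: x = 0.355, y = 0.663
  2: x = 0.303, y = 0.177
  3: x = 0.341, y = 0.160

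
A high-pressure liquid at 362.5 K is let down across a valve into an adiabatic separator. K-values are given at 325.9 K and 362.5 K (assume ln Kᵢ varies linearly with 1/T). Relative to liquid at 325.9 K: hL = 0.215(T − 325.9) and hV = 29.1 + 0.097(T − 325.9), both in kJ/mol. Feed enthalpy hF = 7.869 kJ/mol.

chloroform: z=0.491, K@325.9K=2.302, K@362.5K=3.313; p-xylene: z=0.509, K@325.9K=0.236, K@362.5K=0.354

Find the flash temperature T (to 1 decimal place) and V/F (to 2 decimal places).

Adiabatic flash: solve Rachford–Rice at each trial T, then check hF = ψ·hV(T) + (1−ψ)·hL(T).
  T = 325.9 K: K = (2.302, 0.236), RR gives ψ = 0.252, H_out = 7.325 kJ/mol
  T = 362.5 K: K = (3.313, 0.354), RR gives ψ = 0.540, H_out = 21.251 kJ/mol
  T = 344.2 K: K = (2.788, 0.292), RR gives ψ = 0.409, H_out = 14.955 kJ/mol
  T = 335.0 K: K = (2.539, 0.263), RR gives ψ = 0.336, H_out = 11.363 kJ/mol
  T = 330.4 K: K = (2.418, 0.249), RR gives ψ = 0.295, H_out = 9.397 kJ/mol
  T = 328.1 K: K = (2.358, 0.242), RR gives ψ = 0.273, H_out = 8.358 kJ/mol
  T = 327.0 K: K = (2.330, 0.239), RR gives ψ = 0.263, H_out = 7.847 kJ/mol
Linear interpolation between T = 327.0 (H_out = 7.847) and T = 328.1 (H_out = 8.358) on hF = 7.869 gives T ≈ 327.0 K, at which ψ = 0.26.

T = 327.0 K, V/F = 0.26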